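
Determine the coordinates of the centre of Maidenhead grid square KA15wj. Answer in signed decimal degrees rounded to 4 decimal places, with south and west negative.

Field K=10, A=0: +10·20° lon, +0·10° lat → SW at lon 20°, lat -90°.
Square 1, 5: +1·2° lon, +5·1° lat → SW at lon 22°, lat -85°.
Subsquare w=22, j=9: +22·0.0833333° lon, +9·0.0416667° lat → SW at lon 23.8333°, lat -84.625°.
Cell spans 0.0833333° lon × 0.0416667° lat. Centre is SW corner plus half of each.
latitude -84.6042, longitude 23.8750.

-84.6042, 23.8750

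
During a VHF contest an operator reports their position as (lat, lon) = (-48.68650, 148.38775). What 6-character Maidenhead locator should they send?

QE41eh

Add 180° to longitude and 90° to latitude: 328.3877, 41.3135.
Field (20°×10°, letters A–R): 328.3877/20 → 16 → Q, 41.3135/10 → 4 → E; chars QE.
Square (2°×1°, digits 0–9): 8.3877/2 → 4, 1.3135/1 → 1; chars 41.
Subsquare (5′×2.5′, letters a–x): 0.3877/0.0833333 → 4 → e, 0.3135/0.0416667 → 7 → h; chars eh.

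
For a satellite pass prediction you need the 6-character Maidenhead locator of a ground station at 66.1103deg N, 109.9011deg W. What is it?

DP56bc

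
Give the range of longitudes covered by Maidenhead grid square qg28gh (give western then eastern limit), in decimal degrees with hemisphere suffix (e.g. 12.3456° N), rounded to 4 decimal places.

144.5000° E, 144.5833° E

Field Q=16, G=6: +16·20° lon, +6·10° lat → SW at lon 140°, lat -30°.
Square 2, 8: +2·2° lon, +8·1° lat → SW at lon 144°, lat -22°.
Subsquare g=6, h=7: +6·0.0833333° lon, +7·0.0416667° lat → SW at lon 144.5°, lat -21.7083°.
Cell spans 0.0833333° lon × 0.0416667° lat.
west 144.5000° E, east 144.5833° E.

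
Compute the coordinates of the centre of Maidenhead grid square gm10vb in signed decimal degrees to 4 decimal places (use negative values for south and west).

30.0625, -56.2083

Field G=6, M=12: +6·20° lon, +12·10° lat → SW at lon -60°, lat 30°.
Square 1, 0: +1·2° lon, +0·1° lat → SW at lon -58°, lat 30°.
Subsquare v=21, b=1: +21·0.0833333° lon, +1·0.0416667° lat → SW at lon -56.25°, lat 30.0417°.
Cell spans 0.0833333° lon × 0.0416667° lat. Centre is SW corner plus half of each.
latitude 30.0625, longitude -56.2083.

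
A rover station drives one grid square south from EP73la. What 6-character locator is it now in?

EP72lx

Latitude subsquare a = 0; −1 → -1, wraps to 23 = x, carry into square.
Latitude square 3; −1 → 2.
The longitude characters are unchanged.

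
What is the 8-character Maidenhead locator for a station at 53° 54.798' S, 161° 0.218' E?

RD06mc00

Add 180° to longitude and 90° to latitude: 341.00363, 36.08670.
Field (20°×10°, letters A–R): 341.00363/20 → 17 → R, 36.08670/10 → 3 → D; chars RD.
Square (2°×1°, digits 0–9): 1.00363/2 → 0, 6.08670/1 → 6; chars 06.
Subsquare (5′×2.5′, letters a–x): 1.00363/0.0833333 → 12 → m, 0.08670/0.0416667 → 2 → c; chars mc.
Extended square (30″×15″, digits 0–9): 0.00363/0.00833333 → 0, 0.00337/0.00416667 → 0; chars 00.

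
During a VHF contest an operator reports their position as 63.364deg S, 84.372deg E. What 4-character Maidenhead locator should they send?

Add 180° to longitude and 90° to latitude: 264.37, 26.64.
Field: 264.37/20 → 13 → N, 26.64/10 → 2 → C; chars NC.
Square: 4.37/2 → 2, 6.64/1 → 6; chars 26.

NC26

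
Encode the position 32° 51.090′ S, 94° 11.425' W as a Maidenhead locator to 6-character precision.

EF27vd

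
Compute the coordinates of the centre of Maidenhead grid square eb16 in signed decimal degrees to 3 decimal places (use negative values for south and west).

Field E=4, B=1: +4·20° lon, +1·10° lat → SW at lon -100°, lat -80°.
Square 1, 6: +1·2° lon, +6·1° lat → SW at lon -98°, lat -74°.
Cell spans 2° lon × 1° lat. Centre is SW corner plus half of each.
latitude -73.500, longitude -97.000.

-73.500, -97.000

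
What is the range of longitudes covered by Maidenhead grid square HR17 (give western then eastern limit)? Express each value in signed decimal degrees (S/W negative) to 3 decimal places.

-38.000, -36.000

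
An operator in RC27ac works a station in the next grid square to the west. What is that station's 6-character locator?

Longitude subsquare a = 0; −1 → -1, wraps to 23 = x, carry into square.
Longitude square 2; −1 → 1.
The latitude characters are unchanged.

RC17xc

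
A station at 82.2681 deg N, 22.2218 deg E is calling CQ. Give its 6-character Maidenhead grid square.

Add 180° to longitude and 90° to latitude: 202.2218, 172.2681.
Field (20°×10°, letters A–R): lon ⌊202.2218/20⌋ = 10 → K; lat ⌊172.2681/10⌋ = 17 → R.
Square (2°×1°, digits 0–9): lon ⌊2.2218/2⌋ = 1; lat ⌊2.2681/1⌋ = 2.
Subsquare (5′×2.5′, letters a–x): lon ⌊0.2218/0.0833333⌋ = 2 → c; lat ⌊0.2681/0.0416667⌋ = 6 → g.

KR12cg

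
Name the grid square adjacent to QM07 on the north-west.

PM98

Longitude square 0; −1 → -1, wraps to 9, carry into field.
Longitude field Q = 16; −1 → 15 = P.
Latitude square 7; +1 → 8.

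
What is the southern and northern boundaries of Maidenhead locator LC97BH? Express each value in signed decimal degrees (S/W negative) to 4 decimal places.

Field L=11, C=2: +11·20° lon, +2·10° lat → SW at lon 40°, lat -70°.
Square 9, 7: +9·2° lon, +7·1° lat → SW at lon 58°, lat -63°.
Subsquare b=1, h=7: +1·0.0833333° lon, +7·0.0416667° lat → SW at lon 58.0833°, lat -62.7083°.
Cell spans 0.0833333° lon × 0.0416667° lat.
south -62.7083, north -62.6667.

-62.7083, -62.6667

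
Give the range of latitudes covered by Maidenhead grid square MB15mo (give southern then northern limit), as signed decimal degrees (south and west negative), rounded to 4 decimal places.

Field M=12, B=1: +12·20° lon, +1·10° lat → SW at lon 60°, lat -80°.
Square 1, 5: +1·2° lon, +5·1° lat → SW at lon 62°, lat -75°.
Subsquare m=12, o=14: +12·0.0833333° lon, +14·0.0416667° lat → SW at lon 63°, lat -74.4167°.
Cell spans 0.0833333° lon × 0.0416667° lat.
south -74.4167, north -74.3750.

-74.4167, -74.3750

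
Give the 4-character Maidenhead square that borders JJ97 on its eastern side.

Longitude square 9; +1 → 10, wraps to 0, carry into field.
Longitude field J = 9; +1 → 10 = K.
The latitude characters are unchanged.

KJ07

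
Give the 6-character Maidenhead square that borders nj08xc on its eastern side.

NJ18ac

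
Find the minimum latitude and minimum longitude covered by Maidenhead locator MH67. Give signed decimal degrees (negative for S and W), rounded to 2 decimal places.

-13.00, 72.00

Field M=12, H=7: +12·20° lon, +7·10° lat → SW at lon 60°, lat -20°.
Square 6, 7: +6·2° lon, +7·1° lat → SW at lon 72°, lat -13°.
latitude -13.00, longitude 72.00.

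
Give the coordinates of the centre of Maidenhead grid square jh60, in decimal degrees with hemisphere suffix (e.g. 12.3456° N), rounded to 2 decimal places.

19.50° S, 13.00° E

Field J=9, H=7: +9·20° lon, +7·10° lat → SW at lon 0°, lat -20°.
Square 6, 0: +6·2° lon, +0·1° lat → SW at lon 12°, lat -20°.
Cell spans 2° lon × 1° lat. Centre is SW corner plus half of each.
latitude 19.50° S, longitude 13.00° E.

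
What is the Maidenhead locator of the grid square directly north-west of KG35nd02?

KG35md93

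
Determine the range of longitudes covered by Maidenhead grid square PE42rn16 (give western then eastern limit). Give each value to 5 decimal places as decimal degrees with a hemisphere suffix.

Field P=15, E=4: +15·20° lon, +4·10° lat → SW at lon 120°, lat -50°.
Square 4, 2: +4·2° lon, +2·1° lat → SW at lon 128°, lat -48°.
Subsquare r=17, n=13: +17·0.0833333° lon, +13·0.0416667° lat → SW at lon 129.417°, lat -47.4583°.
Extended square 1, 6: +1·0.00833333° lon, +6·0.00416667° lat → SW at lon 129.425°, lat -47.4333°.
Cell spans 0.00833333° lon × 0.00416667° lat.
west 129.42500° E, east 129.43333° E.

129.42500° E, 129.43333° E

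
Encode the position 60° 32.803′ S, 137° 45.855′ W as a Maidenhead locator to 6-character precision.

CC19ck

Shift to the Maidenhead origin (180°W, 90°S): lon 42.2357, lat 29.4533.
Field: lon ⌊42.2357/20⌋ = 2 → C; lat ⌊29.4533/10⌋ = 2 → C.
Square: lon ⌊2.2357/2⌋ = 1; lat ⌊9.4533/1⌋ = 9.
Subsquare: lon ⌊0.2357/0.0833333⌋ = 2 → c; lat ⌊0.4533/0.0416667⌋ = 10 → k.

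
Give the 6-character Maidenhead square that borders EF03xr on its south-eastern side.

EF13aq

Longitude subsquare x = 23; +1 → 24, wraps to 0 = a, carry into square.
Longitude square 0; +1 → 1.
Latitude subsquare r = 17; −1 → 16 = q.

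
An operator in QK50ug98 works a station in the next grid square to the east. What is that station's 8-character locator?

QK50vg08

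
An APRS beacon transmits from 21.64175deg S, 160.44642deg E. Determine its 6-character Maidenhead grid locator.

RG08fi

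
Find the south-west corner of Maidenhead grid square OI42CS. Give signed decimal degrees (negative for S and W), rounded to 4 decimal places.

-7.2500, 108.1667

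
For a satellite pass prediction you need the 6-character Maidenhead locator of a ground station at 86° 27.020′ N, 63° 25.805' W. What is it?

FR86gk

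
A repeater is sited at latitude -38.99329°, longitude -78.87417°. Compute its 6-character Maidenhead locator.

FF01na

Add 180° to longitude and 90° to latitude: 101.1258, 51.0067.
Field (20°×10°, letters A–R): 101.1258/20 → 5 → F, 51.0067/10 → 5 → F; chars FF.
Square (2°×1°, digits 0–9): 1.1258/2 → 0, 1.0067/1 → 1; chars 01.
Subsquare (5′×2.5′, letters a–x): 1.1258/0.0833333 → 13 → n, 0.0067/0.0416667 → 0 → a; chars na.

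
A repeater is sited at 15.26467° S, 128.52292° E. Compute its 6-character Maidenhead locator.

Shift to the Maidenhead origin (180°W, 90°S): lon 308.5229, lat 74.7353.
Field: lon ⌊308.5229/20⌋ = 15 → P; lat ⌊74.7353/10⌋ = 7 → H.
Square: lon ⌊8.5229/2⌋ = 4; lat ⌊4.7353/1⌋ = 4.
Subsquare: lon ⌊0.5229/0.0833333⌋ = 6 → g; lat ⌊0.7353/0.0416667⌋ = 17 → r.

PH44gr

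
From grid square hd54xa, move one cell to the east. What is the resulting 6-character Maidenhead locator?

Longitude subsquare x = 23; +1 → 24, wraps to 0 = a, carry into square.
Longitude square 5; +1 → 6.
The latitude characters are unchanged.

HD64aa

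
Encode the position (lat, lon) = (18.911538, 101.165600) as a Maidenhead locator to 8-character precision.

OK08nv98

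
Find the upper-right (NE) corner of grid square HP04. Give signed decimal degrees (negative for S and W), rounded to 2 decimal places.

Field H=7, P=15: +7·20° lon, +15·10° lat → SW at lon -40°, lat 60°.
Square 0, 4: +0·2° lon, +4·1° lat → SW at lon -40°, lat 64°.
Cell spans 2° lon × 1° lat. NE corner is SW corner plus one full cell.
latitude 65.00, longitude -38.00.

65.00, -38.00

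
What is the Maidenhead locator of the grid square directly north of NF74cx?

NF75ca

Latitude subsquare x = 23; +1 → 24, wraps to 0 = a, carry into square.
Latitude square 4; +1 → 5.
The longitude characters are unchanged.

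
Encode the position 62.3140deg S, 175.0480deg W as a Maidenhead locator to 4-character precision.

AC27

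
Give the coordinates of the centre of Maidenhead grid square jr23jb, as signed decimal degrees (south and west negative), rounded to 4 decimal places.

Field J=9, R=17: +9·20° lon, +17·10° lat → SW at lon 0°, lat 80°.
Square 2, 3: +2·2° lon, +3·1° lat → SW at lon 4°, lat 83°.
Subsquare j=9, b=1: +9·0.0833333° lon, +1·0.0416667° lat → SW at lon 4.75°, lat 83.0417°.
Cell spans 0.0833333° lon × 0.0416667° lat. Centre is SW corner plus half of each.
latitude 83.0625, longitude 4.7917.

83.0625, 4.7917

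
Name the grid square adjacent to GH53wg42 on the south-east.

Longitude extended square 4; +1 → 5.
Latitude extended square 2; −1 → 1.

GH53wg51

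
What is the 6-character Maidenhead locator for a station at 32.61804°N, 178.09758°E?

Shift to the Maidenhead origin (180°W, 90°S): lon 358.0976, lat 122.6180.
Field (20°×10°, letters A–R): 358.0976/20 → 17 → R, 122.6180/10 → 12 → M; chars RM.
Square (2°×1°, digits 0–9): 18.0976/2 → 9, 2.6180/1 → 2; chars 92.
Subsquare (5′×2.5′, letters a–x): 0.0976/0.0833333 → 1 → b, 0.6180/0.0416667 → 14 → o; chars bo.

RM92bo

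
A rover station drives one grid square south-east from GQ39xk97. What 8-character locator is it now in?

GQ49ak06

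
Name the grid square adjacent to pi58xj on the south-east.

PI68ai

Longitude subsquare x = 23; +1 → 24, wraps to 0 = a, carry into square.
Longitude square 5; +1 → 6.
Latitude subsquare j = 9; −1 → 8 = i.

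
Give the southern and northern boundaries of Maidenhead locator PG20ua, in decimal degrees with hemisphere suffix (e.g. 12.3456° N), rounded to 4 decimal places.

30.0000° S, 29.9583° S

Field P=15, G=6: +15·20° lon, +6·10° lat → SW at lon 120°, lat -30°.
Square 2, 0: +2·2° lon, +0·1° lat → SW at lon 124°, lat -30°.
Subsquare u=20, a=0: +20·0.0833333° lon, +0·0.0416667° lat → SW at lon 125.667°, lat -30°.
Cell spans 0.0833333° lon × 0.0416667° lat.
south 30.0000° S, north 29.9583° S.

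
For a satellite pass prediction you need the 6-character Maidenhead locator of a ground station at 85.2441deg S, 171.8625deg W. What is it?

Shift to the Maidenhead origin (180°W, 90°S): lon 8.1375, lat 4.7559.
Field: lon ⌊8.1375/20⌋ = 0 → A; lat ⌊4.7559/10⌋ = 0 → A.
Square: lon ⌊8.1375/2⌋ = 4; lat ⌊4.7559/1⌋ = 4.
Subsquare: lon ⌊0.1375/0.0833333⌋ = 1 → b; lat ⌊0.7559/0.0416667⌋ = 18 → s.

AA44bs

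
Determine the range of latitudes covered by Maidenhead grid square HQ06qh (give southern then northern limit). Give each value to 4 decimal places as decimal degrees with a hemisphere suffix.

76.2917° N, 76.3333° N

Field H=7, Q=16: +7·20° lon, +16·10° lat → SW at lon -40°, lat 70°.
Square 0, 6: +0·2° lon, +6·1° lat → SW at lon -40°, lat 76°.
Subsquare q=16, h=7: +16·0.0833333° lon, +7·0.0416667° lat → SW at lon -38.6667°, lat 76.2917°.
Cell spans 0.0833333° lon × 0.0416667° lat.
south 76.2917° N, north 76.3333° N.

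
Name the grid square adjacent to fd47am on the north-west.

FD37xn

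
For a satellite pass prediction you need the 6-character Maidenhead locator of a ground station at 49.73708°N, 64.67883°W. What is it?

FN79pr

Add 180° to longitude and 90° to latitude: 115.3212, 139.7371.
Field (20°×10°, letters A–R): 115.3212/20 → 5 → F, 139.7371/10 → 13 → N; chars FN.
Square (2°×1°, digits 0–9): 15.3212/2 → 7, 9.7371/1 → 9; chars 79.
Subsquare (5′×2.5′, letters a–x): 1.3212/0.0833333 → 15 → p, 0.7371/0.0416667 → 17 → r; chars pr.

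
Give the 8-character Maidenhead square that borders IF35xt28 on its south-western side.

Longitude extended square 2; −1 → 1.
Latitude extended square 8; −1 → 7.

IF35xt17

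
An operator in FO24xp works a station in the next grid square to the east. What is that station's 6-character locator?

Longitude subsquare x = 23; +1 → 24, wraps to 0 = a, carry into square.
Longitude square 2; +1 → 3.
The latitude characters are unchanged.

FO34ap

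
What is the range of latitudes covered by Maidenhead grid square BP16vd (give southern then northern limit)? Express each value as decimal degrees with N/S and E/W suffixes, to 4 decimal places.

Field B=1, P=15: +1·20° lon, +15·10° lat → SW at lon -160°, lat 60°.
Square 1, 6: +1·2° lon, +6·1° lat → SW at lon -158°, lat 66°.
Subsquare v=21, d=3: +21·0.0833333° lon, +3·0.0416667° lat → SW at lon -156.25°, lat 66.125°.
Cell spans 0.0833333° lon × 0.0416667° lat.
south 66.1250° N, north 66.1667° N.

66.1250° N, 66.1667° N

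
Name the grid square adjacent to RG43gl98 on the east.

RG43hl08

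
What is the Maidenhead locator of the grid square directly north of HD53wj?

Latitude subsquare j = 9; +1 → 10 = k.
The longitude characters are unchanged.

HD53wk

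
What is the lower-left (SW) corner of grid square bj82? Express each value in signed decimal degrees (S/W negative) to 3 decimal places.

2.000, -144.000

Field B=1, J=9: +1·20° lon, +9·10° lat → SW at lon -160°, lat 0°.
Square 8, 2: +8·2° lon, +2·1° lat → SW at lon -144°, lat 2°.
latitude 2.000, longitude -144.000.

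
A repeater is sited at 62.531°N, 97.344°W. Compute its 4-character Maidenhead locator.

EP12

Offset from 180°W / 90°S: lon 82.66°, lat 152.53°.
Field: lon ⌊82.66/20⌋ = 4 → E; lat ⌊152.53/10⌋ = 15 → P.
Square: lon ⌊2.66/2⌋ = 1; lat ⌊2.53/1⌋ = 2.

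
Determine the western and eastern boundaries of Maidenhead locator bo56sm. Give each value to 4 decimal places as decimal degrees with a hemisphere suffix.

148.5000° W, 148.4167° W

Field B=1, O=14: +1·20° lon, +14·10° lat → SW at lon -160°, lat 50°.
Square 5, 6: +5·2° lon, +6·1° lat → SW at lon -150°, lat 56°.
Subsquare s=18, m=12: +18·0.0833333° lon, +12·0.0416667° lat → SW at lon -148.5°, lat 56.5°.
Cell spans 0.0833333° lon × 0.0416667° lat.
west 148.5000° W, east 148.4167° W.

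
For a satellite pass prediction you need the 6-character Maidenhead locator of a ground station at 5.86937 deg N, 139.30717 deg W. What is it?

CJ05iu

Offset from 180°W / 90°S: lon 40.6928°, lat 95.8694°.
Field: lon ⌊40.6928/20⌋ = 2 → C; lat ⌊95.8694/10⌋ = 9 → J.
Square: lon ⌊0.6928/2⌋ = 0; lat ⌊5.8694/1⌋ = 5.
Subsquare: lon ⌊0.6928/0.0833333⌋ = 8 → i; lat ⌊0.8694/0.0416667⌋ = 20 → u.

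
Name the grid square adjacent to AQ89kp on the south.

Latitude subsquare p = 15; −1 → 14 = o.
The longitude characters are unchanged.

AQ89ko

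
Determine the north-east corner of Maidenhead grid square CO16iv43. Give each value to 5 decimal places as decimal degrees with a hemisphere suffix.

56.89167° N, 137.29167° W

Field C=2, O=14: +2·20° lon, +14·10° lat → SW at lon -140°, lat 50°.
Square 1, 6: +1·2° lon, +6·1° lat → SW at lon -138°, lat 56°.
Subsquare i=8, v=21: +8·0.0833333° lon, +21·0.0416667° lat → SW at lon -137.333°, lat 56.875°.
Extended square 4, 3: +4·0.00833333° lon, +3·0.00416667° lat → SW at lon -137.3°, lat 56.8875°.
Cell spans 0.00833333° lon × 0.00416667° lat. NE corner is SW corner plus one full cell.
latitude 56.89167° N, longitude 137.29167° W.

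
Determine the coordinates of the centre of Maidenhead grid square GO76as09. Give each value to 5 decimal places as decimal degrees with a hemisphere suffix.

Field G=6, O=14: +6·20° lon, +14·10° lat → SW at lon -60°, lat 50°.
Square 7, 6: +7·2° lon, +6·1° lat → SW at lon -46°, lat 56°.
Subsquare a=0, s=18: +0·0.0833333° lon, +18·0.0416667° lat → SW at lon -46°, lat 56.75°.
Extended square 0, 9: +0·0.00833333° lon, +9·0.00416667° lat → SW at lon -46°, lat 56.7875°.
Cell spans 0.00833333° lon × 0.00416667° lat. Centre is SW corner plus half of each.
latitude 56.78958° N, longitude 45.99583° W.

56.78958° N, 45.99583° W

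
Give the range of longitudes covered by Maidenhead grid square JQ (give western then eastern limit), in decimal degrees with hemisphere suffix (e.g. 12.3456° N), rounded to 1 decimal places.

0.0° E, 20.0° E

Field J=9, Q=16: +9·20° lon, +16·10° lat → SW at lon 0°, lat 70°.
Cell spans 20° lon × 10° lat.
west 0.0° E, east 20.0° E.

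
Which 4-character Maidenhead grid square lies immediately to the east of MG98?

Longitude square 9; +1 → 10, wraps to 0, carry into field.
Longitude field M = 12; +1 → 13 = N.
The latitude characters are unchanged.

NG08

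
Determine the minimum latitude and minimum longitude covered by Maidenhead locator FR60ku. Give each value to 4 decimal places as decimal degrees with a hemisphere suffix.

80.8333° N, 67.1667° W

Field F=5, R=17: +5·20° lon, +17·10° lat → SW at lon -80°, lat 80°.
Square 6, 0: +6·2° lon, +0·1° lat → SW at lon -68°, lat 80°.
Subsquare k=10, u=20: +10·0.0833333° lon, +20·0.0416667° lat → SW at lon -67.1667°, lat 80.8333°.
latitude 80.8333° N, longitude 67.1667° W.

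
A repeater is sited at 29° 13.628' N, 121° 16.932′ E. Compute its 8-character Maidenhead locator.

PL09pf34

Add 180° to longitude and 90° to latitude: 301.28220, 119.22713.
Field: lon ⌊301.28220/20⌋ = 15 → P; lat ⌊119.22713/10⌋ = 11 → L.
Square: lon ⌊1.28220/2⌋ = 0; lat ⌊9.22713/1⌋ = 9.
Subsquare: lon ⌊1.28220/0.0833333⌋ = 15 → p; lat ⌊0.22713/0.0416667⌋ = 5 → f.
Extended square: lon ⌊0.03220/0.00833333⌋ = 3; lat ⌊0.01880/0.00416667⌋ = 4.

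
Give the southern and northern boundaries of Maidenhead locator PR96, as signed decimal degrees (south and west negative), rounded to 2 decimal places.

86.00, 87.00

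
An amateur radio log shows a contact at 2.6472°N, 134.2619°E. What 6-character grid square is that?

Offset from 180°W / 90°S: lon 314.2619°, lat 92.6472°.
Field: 314.2619/20 → 15 → P, 92.6472/10 → 9 → J; chars PJ.
Square: 14.2619/2 → 7, 2.6472/1 → 2; chars 72.
Subsquare: 0.2619/0.0833333 → 3 → d, 0.6472/0.0416667 → 15 → p; chars dp.

PJ72dp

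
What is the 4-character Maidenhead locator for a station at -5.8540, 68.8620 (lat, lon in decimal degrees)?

Shift to the Maidenhead origin (180°W, 90°S): lon 248.86, lat 84.15.
Field: 248.86/20 → 12 → M, 84.15/10 → 8 → I; chars MI.
Square: 8.86/2 → 4, 4.15/1 → 4; chars 44.

MI44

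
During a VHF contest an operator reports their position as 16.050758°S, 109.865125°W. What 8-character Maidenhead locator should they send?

Shift to the Maidenhead origin (180°W, 90°S): lon 70.13487, lat 73.94924.
Field (20°×10°, letters A–R): lon ⌊70.13487/20⌋ = 3 → D; lat ⌊73.94924/10⌋ = 7 → H.
Square (2°×1°, digits 0–9): lon ⌊10.13487/2⌋ = 5; lat ⌊3.94924/1⌋ = 3.
Subsquare (5′×2.5′, letters a–x): lon ⌊0.13487/0.0833333⌋ = 1 → b; lat ⌊0.94924/0.0416667⌋ = 22 → w.
Extended square (30″×15″, digits 0–9): lon ⌊0.05154/0.00833333⌋ = 6; lat ⌊0.03258/0.00416667⌋ = 7.

DH53bw67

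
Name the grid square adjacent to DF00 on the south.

DE09

Latitude square 0; −1 → -1, wraps to 9, carry into field.
Latitude field F = 5; −1 → 4 = E.
The longitude characters are unchanged.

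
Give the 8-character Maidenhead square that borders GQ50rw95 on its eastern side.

GQ50sw05

Longitude extended square 9; +1 → 10, wraps to 0, carry into subsquare.
Longitude subsquare r = 17; +1 → 18 = s.
The latitude characters are unchanged.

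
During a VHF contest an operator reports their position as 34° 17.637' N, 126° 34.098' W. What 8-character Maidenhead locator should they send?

Add 180° to longitude and 90° to latitude: 53.43170, 124.29395.
Field: lon ⌊53.43170/20⌋ = 2 → C; lat ⌊124.29395/10⌋ = 12 → M.
Square: lon ⌊13.43170/2⌋ = 6; lat ⌊4.29395/1⌋ = 4.
Subsquare: lon ⌊1.43170/0.0833333⌋ = 17 → r; lat ⌊0.29395/0.0416667⌋ = 7 → h.
Extended square: lon ⌊0.01503/0.00833333⌋ = 1; lat ⌊0.00228/0.00416667⌋ = 0.

CM64rh10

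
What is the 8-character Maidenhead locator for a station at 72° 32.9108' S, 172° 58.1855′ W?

Add 180° to longitude and 90° to latitude: 7.03024, 17.45149.
Field: 7.03024/20 → 0 → A, 17.45149/10 → 1 → B; chars AB.
Square: 7.03024/2 → 3, 7.45149/1 → 7; chars 37.
Subsquare: 1.03024/0.0833333 → 12 → m, 0.45149/0.0416667 → 10 → k; chars mk.
Extended square: 0.03024/0.00833333 → 3, 0.03482/0.00416667 → 8; chars 38.

AB37mk38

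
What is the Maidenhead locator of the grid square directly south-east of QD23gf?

Longitude subsquare g = 6; +1 → 7 = h.
Latitude subsquare f = 5; −1 → 4 = e.

QD23he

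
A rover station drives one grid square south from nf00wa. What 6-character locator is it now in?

NE09wx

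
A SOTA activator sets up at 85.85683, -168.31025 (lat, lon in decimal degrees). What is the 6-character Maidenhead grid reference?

AR55uu

Offset from 180°W / 90°S: lon 11.6898°, lat 175.8568°.
Field: 11.6898/20 → 0 → A, 175.8568/10 → 17 → R; chars AR.
Square: 11.6898/2 → 5, 5.8568/1 → 5; chars 55.
Subsquare: 1.6898/0.0833333 → 20 → u, 0.8568/0.0416667 → 20 → u; chars uu.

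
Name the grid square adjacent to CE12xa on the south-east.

Longitude subsquare x = 23; +1 → 24, wraps to 0 = a, carry into square.
Longitude square 1; +1 → 2.
Latitude subsquare a = 0; −1 → -1, wraps to 23 = x, carry into square.
Latitude square 2; −1 → 1.

CE21ax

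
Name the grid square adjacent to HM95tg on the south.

HM95tf

Latitude subsquare g = 6; −1 → 5 = f.
The longitude characters are unchanged.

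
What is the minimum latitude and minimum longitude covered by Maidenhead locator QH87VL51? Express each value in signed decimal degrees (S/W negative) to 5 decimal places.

-12.53750, 157.79167

Field Q=16, H=7: +16·20° lon, +7·10° lat → SW at lon 140°, lat -20°.
Square 8, 7: +8·2° lon, +7·1° lat → SW at lon 156°, lat -13°.
Subsquare v=21, l=11: +21·0.0833333° lon, +11·0.0416667° lat → SW at lon 157.75°, lat -12.5417°.
Extended square 5, 1: +5·0.00833333° lon, +1·0.00416667° lat → SW at lon 157.792°, lat -12.5375°.
latitude -12.53750, longitude 157.79167.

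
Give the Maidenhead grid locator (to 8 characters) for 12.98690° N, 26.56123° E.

KK32gx76

Offset from 180°W / 90°S: lon 206.56123°, lat 102.98690°.
Field: 206.56123/20 → 10 → K, 102.98690/10 → 10 → K; chars KK.
Square: 6.56123/2 → 3, 2.98690/1 → 2; chars 32.
Subsquare: 0.56123/0.0833333 → 6 → g, 0.98690/0.0416667 → 23 → x; chars gx.
Extended square: 0.06123/0.00833333 → 7, 0.02857/0.00416667 → 6; chars 76.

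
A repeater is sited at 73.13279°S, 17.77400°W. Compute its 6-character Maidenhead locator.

IB16cu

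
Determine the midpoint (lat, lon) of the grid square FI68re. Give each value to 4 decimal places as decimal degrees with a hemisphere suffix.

1.8125° S, 66.5417° W

Field F=5, I=8: +5·20° lon, +8·10° lat → SW at lon -80°, lat -10°.
Square 6, 8: +6·2° lon, +8·1° lat → SW at lon -68°, lat -2°.
Subsquare r=17, e=4: +17·0.0833333° lon, +4·0.0416667° lat → SW at lon -66.5833°, lat -1.83333°.
Cell spans 0.0833333° lon × 0.0416667° lat. Centre is SW corner plus half of each.
latitude 1.8125° S, longitude 66.5417° W.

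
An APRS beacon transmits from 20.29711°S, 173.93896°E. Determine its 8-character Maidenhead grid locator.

RG69xq28

Offset from 180°W / 90°S: lon 353.93896°, lat 69.70289°.
Field (20°×10°, letters A–R): lon ⌊353.93896/20⌋ = 17 → R; lat ⌊69.70289/10⌋ = 6 → G.
Square (2°×1°, digits 0–9): lon ⌊13.93896/2⌋ = 6; lat ⌊9.70289/1⌋ = 9.
Subsquare (5′×2.5′, letters a–x): lon ⌊1.93896/0.0833333⌋ = 23 → x; lat ⌊0.70289/0.0416667⌋ = 16 → q.
Extended square (30″×15″, digits 0–9): lon ⌊0.02229/0.00833333⌋ = 2; lat ⌊0.03622/0.00416667⌋ = 8.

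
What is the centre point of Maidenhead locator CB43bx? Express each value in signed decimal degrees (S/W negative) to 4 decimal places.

-76.0208, -131.8750

Field C=2, B=1: +2·20° lon, +1·10° lat → SW at lon -140°, lat -80°.
Square 4, 3: +4·2° lon, +3·1° lat → SW at lon -132°, lat -77°.
Subsquare b=1, x=23: +1·0.0833333° lon, +23·0.0416667° lat → SW at lon -131.917°, lat -76.0417°.
Cell spans 0.0833333° lon × 0.0416667° lat. Centre is SW corner plus half of each.
latitude -76.0208, longitude -131.8750.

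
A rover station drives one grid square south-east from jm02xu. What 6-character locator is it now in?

Longitude subsquare x = 23; +1 → 24, wraps to 0 = a, carry into square.
Longitude square 0; +1 → 1.
Latitude subsquare u = 20; −1 → 19 = t.

JM12at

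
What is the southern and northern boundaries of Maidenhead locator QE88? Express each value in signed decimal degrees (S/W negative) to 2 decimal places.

-42.00, -41.00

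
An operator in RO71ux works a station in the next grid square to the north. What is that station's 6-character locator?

Latitude subsquare x = 23; +1 → 24, wraps to 0 = a, carry into square.
Latitude square 1; +1 → 2.
The longitude characters are unchanged.

RO72ua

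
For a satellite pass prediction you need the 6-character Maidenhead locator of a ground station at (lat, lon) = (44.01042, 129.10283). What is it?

PN44na

Offset from 180°W / 90°S: lon 309.1028°, lat 134.0104°.
Field: lon ⌊309.1028/20⌋ = 15 → P; lat ⌊134.0104/10⌋ = 13 → N.
Square: lon ⌊9.1028/2⌋ = 4; lat ⌊4.0104/1⌋ = 4.
Subsquare: lon ⌊1.1028/0.0833333⌋ = 13 → n; lat ⌊0.0104/0.0416667⌋ = 0 → a.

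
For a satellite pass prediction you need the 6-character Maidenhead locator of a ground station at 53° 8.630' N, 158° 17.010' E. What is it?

QO93dd

Add 180° to longitude and 90° to latitude: 338.2835, 143.1438.
Field: 338.2835/20 → 16 → Q, 143.1438/10 → 14 → O; chars QO.
Square: 18.2835/2 → 9, 3.1438/1 → 3; chars 93.
Subsquare: 0.2835/0.0833333 → 3 → d, 0.1438/0.0416667 → 3 → d; chars dd.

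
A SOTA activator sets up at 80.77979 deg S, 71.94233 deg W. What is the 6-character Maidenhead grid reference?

Offset from 180°W / 90°S: lon 108.0577°, lat 9.2202°.
Field: lon ⌊108.0577/20⌋ = 5 → F; lat ⌊9.2202/10⌋ = 0 → A.
Square: lon ⌊8.0577/2⌋ = 4; lat ⌊9.2202/1⌋ = 9.
Subsquare: lon ⌊0.0577/0.0833333⌋ = 0 → a; lat ⌊0.2202/0.0416667⌋ = 5 → f.

FA49af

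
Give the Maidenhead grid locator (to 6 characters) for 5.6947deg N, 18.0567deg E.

Shift to the Maidenhead origin (180°W, 90°S): lon 198.0567, lat 95.6947.
Field: 198.0567/20 → 9 → J, 95.6947/10 → 9 → J; chars JJ.
Square: 18.0567/2 → 9, 5.6947/1 → 5; chars 95.
Subsquare: 0.0567/0.0833333 → 0 → a, 0.6947/0.0416667 → 16 → q; chars aq.

JJ95aq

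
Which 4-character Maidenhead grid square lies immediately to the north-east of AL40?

AL51

Longitude square 4; +1 → 5.
Latitude square 0; +1 → 1.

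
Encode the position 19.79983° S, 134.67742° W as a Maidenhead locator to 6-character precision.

CH20pe

Offset from 180°W / 90°S: lon 45.3226°, lat 70.2002°.
Field: 45.3226/20 → 2 → C, 70.2002/10 → 7 → H; chars CH.
Square: 5.3226/2 → 2, 0.2002/1 → 0; chars 20.
Subsquare: 1.3226/0.0833333 → 15 → p, 0.2002/0.0416667 → 4 → e; chars pe.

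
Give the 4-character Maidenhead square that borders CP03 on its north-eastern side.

Longitude square 0; +1 → 1.
Latitude square 3; +1 → 4.

CP14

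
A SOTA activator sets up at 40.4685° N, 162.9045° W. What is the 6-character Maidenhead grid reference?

Shift to the Maidenhead origin (180°W, 90°S): lon 17.0955, lat 130.4685.
Field: 17.0955/20 → 0 → A, 130.4685/10 → 13 → N; chars AN.
Square: 17.0955/2 → 8, 0.4685/1 → 0; chars 80.
Subsquare: 1.0955/0.0833333 → 13 → n, 0.4685/0.0416667 → 11 → l; chars nl.

AN80nl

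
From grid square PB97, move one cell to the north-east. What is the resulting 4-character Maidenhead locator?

Longitude square 9; +1 → 10, wraps to 0, carry into field.
Longitude field P = 15; +1 → 16 = Q.
Latitude square 7; +1 → 8.

QB08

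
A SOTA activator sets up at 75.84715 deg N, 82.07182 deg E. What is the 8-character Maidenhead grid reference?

NQ15au83

Add 180° to longitude and 90° to latitude: 262.07182, 165.84715.
Field: lon ⌊262.07182/20⌋ = 13 → N; lat ⌊165.84715/10⌋ = 16 → Q.
Square: lon ⌊2.07182/2⌋ = 1; lat ⌊5.84715/1⌋ = 5.
Subsquare: lon ⌊0.07182/0.0833333⌋ = 0 → a; lat ⌊0.84715/0.0416667⌋ = 20 → u.
Extended square: lon ⌊0.07182/0.00833333⌋ = 8; lat ⌊0.01382/0.00416667⌋ = 3.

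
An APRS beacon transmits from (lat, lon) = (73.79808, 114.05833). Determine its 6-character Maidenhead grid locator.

OQ73at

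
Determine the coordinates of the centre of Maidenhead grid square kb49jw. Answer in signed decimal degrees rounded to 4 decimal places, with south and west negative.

-70.0625, 28.7917

Field K=10, B=1: +10·20° lon, +1·10° lat → SW at lon 20°, lat -80°.
Square 4, 9: +4·2° lon, +9·1° lat → SW at lon 28°, lat -71°.
Subsquare j=9, w=22: +9·0.0833333° lon, +22·0.0416667° lat → SW at lon 28.75°, lat -70.0833°.
Cell spans 0.0833333° lon × 0.0416667° lat. Centre is SW corner plus half of each.
latitude -70.0625, longitude 28.7917.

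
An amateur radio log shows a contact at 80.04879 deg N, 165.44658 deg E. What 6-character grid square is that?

Shift to the Maidenhead origin (180°W, 90°S): lon 345.4466, lat 170.0488.
Field (20°×10°, letters A–R): 345.4466/20 → 17 → R, 170.0488/10 → 17 → R; chars RR.
Square (2°×1°, digits 0–9): 5.4466/2 → 2, 0.0488/1 → 0; chars 20.
Subsquare (5′×2.5′, letters a–x): 1.4466/0.0833333 → 17 → r, 0.0488/0.0416667 → 1 → b; chars rb.

RR20rb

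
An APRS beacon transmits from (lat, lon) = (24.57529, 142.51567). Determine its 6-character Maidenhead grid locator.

QL14gn

Add 180° to longitude and 90° to latitude: 322.5157, 114.5753.
Field: 322.5157/20 → 16 → Q, 114.5753/10 → 11 → L; chars QL.
Square: 2.5157/2 → 1, 4.5753/1 → 4; chars 14.
Subsquare: 0.5157/0.0833333 → 6 → g, 0.5753/0.0416667 → 13 → n; chars gn.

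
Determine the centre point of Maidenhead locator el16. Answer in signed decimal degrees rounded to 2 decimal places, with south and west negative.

Field E=4, L=11: +4·20° lon, +11·10° lat → SW at lon -100°, lat 20°.
Square 1, 6: +1·2° lon, +6·1° lat → SW at lon -98°, lat 26°.
Cell spans 2° lon × 1° lat. Centre is SW corner plus half of each.
latitude 26.50, longitude -97.00.

26.50, -97.00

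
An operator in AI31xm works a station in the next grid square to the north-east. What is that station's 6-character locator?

AI41an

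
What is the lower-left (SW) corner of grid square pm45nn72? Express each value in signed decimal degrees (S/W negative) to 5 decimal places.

35.55000, 129.14167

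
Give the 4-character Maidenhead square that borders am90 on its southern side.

Latitude square 0; −1 → -1, wraps to 9, carry into field.
Latitude field M = 12; −1 → 11 = L.
The longitude characters are unchanged.

AL99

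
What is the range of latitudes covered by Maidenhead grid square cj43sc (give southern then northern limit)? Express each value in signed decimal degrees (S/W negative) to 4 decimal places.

3.0833, 3.1250

Field C=2, J=9: +2·20° lon, +9·10° lat → SW at lon -140°, lat 0°.
Square 4, 3: +4·2° lon, +3·1° lat → SW at lon -132°, lat 3°.
Subsquare s=18, c=2: +18·0.0833333° lon, +2·0.0416667° lat → SW at lon -130.5°, lat 3.08333°.
Cell spans 0.0833333° lon × 0.0416667° lat.
south 3.0833, north 3.1250.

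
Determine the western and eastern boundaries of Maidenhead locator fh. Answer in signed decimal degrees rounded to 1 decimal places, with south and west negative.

Field F=5, H=7: +5·20° lon, +7·10° lat → SW at lon -80°, lat -20°.
Cell spans 20° lon × 10° lat.
west -80.0, east -60.0.

-80.0, -60.0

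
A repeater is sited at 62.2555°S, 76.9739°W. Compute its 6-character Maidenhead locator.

Add 180° to longitude and 90° to latitude: 103.0261, 27.7445.
Field: 103.0261/20 → 5 → F, 27.7445/10 → 2 → C; chars FC.
Square: 3.0261/2 → 1, 7.7445/1 → 7; chars 17.
Subsquare: 1.0261/0.0833333 → 12 → m, 0.7445/0.0416667 → 17 → r; chars mr.

FC17mr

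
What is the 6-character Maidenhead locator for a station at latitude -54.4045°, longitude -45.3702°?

Offset from 180°W / 90°S: lon 134.6298°, lat 35.5955°.
Field (20°×10°, letters A–R): lon ⌊134.6298/20⌋ = 6 → G; lat ⌊35.5955/10⌋ = 3 → D.
Square (2°×1°, digits 0–9): lon ⌊14.6298/2⌋ = 7; lat ⌊5.5955/1⌋ = 5.
Subsquare (5′×2.5′, letters a–x): lon ⌊0.6298/0.0833333⌋ = 7 → h; lat ⌊0.5955/0.0416667⌋ = 14 → o.

GD75ho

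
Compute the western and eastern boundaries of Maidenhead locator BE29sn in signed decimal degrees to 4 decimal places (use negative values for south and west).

Field B=1, E=4: +1·20° lon, +4·10° lat → SW at lon -160°, lat -50°.
Square 2, 9: +2·2° lon, +9·1° lat → SW at lon -156°, lat -41°.
Subsquare s=18, n=13: +18·0.0833333° lon, +13·0.0416667° lat → SW at lon -154.5°, lat -40.4583°.
Cell spans 0.0833333° lon × 0.0416667° lat.
west -154.5000, east -154.4167.

-154.5000, -154.4167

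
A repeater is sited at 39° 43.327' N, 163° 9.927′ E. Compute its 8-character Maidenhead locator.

Offset from 180°W / 90°S: lon 343.16545°, lat 129.72212°.
Field (20°×10°, letters A–R): 343.16545/20 → 17 → R, 129.72212/10 → 12 → M; chars RM.
Square (2°×1°, digits 0–9): 3.16545/2 → 1, 9.72212/1 → 9; chars 19.
Subsquare (5′×2.5′, letters a–x): 1.16545/0.0833333 → 13 → n, 0.72212/0.0416667 → 17 → r; chars nr.
Extended square (30″×15″, digits 0–9): 0.08212/0.00833333 → 9, 0.01378/0.00416667 → 3; chars 93.

RM19nr93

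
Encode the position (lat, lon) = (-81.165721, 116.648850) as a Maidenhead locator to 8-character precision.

OA88hu70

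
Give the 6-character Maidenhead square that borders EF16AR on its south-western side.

Longitude subsquare a = 0; −1 → -1, wraps to 23 = x, carry into square.
Longitude square 1; −1 → 0.
Latitude subsquare r = 17; −1 → 16 = q.

EF06xq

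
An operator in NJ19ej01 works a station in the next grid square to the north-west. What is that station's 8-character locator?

NJ19dj92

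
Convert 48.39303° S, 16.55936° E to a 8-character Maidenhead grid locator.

Shift to the Maidenhead origin (180°W, 90°S): lon 196.55936, lat 41.60697.
Field: lon ⌊196.55936/20⌋ = 9 → J; lat ⌊41.60697/10⌋ = 4 → E.
Square: lon ⌊16.55936/2⌋ = 8; lat ⌊1.60697/1⌋ = 1.
Subsquare: lon ⌊0.55936/0.0833333⌋ = 6 → g; lat ⌊0.60697/0.0416667⌋ = 14 → o.
Extended square: lon ⌊0.05936/0.00833333⌋ = 7; lat ⌊0.02364/0.00416667⌋ = 5.

JE81go75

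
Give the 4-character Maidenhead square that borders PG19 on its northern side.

PH10

Latitude square 9; +1 → 10, wraps to 0, carry into field.
Latitude field G = 6; +1 → 7 = H.
The longitude characters are unchanged.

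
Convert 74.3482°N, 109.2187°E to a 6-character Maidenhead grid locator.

OQ44oi

Add 180° to longitude and 90° to latitude: 289.2187, 164.3482.
Field: 289.2187/20 → 14 → O, 164.3482/10 → 16 → Q; chars OQ.
Square: 9.2187/2 → 4, 4.3482/1 → 4; chars 44.
Subsquare: 1.2187/0.0833333 → 14 → o, 0.3482/0.0416667 → 8 → i; chars oi.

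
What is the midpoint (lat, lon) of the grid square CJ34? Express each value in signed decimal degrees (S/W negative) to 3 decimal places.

Field C=2, J=9: +2·20° lon, +9·10° lat → SW at lon -140°, lat 0°.
Square 3, 4: +3·2° lon, +4·1° lat → SW at lon -134°, lat 4°.
Cell spans 2° lon × 1° lat. Centre is SW corner plus half of each.
latitude 4.500, longitude -133.000.

4.500, -133.000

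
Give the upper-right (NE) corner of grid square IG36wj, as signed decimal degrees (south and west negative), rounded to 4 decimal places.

Field I=8, G=6: +8·20° lon, +6·10° lat → SW at lon -20°, lat -30°.
Square 3, 6: +3·2° lon, +6·1° lat → SW at lon -14°, lat -24°.
Subsquare w=22, j=9: +22·0.0833333° lon, +9·0.0416667° lat → SW at lon -12.1667°, lat -23.625°.
Cell spans 0.0833333° lon × 0.0416667° lat. NE corner is SW corner plus one full cell.
latitude -23.5833, longitude -12.0833.

-23.5833, -12.0833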